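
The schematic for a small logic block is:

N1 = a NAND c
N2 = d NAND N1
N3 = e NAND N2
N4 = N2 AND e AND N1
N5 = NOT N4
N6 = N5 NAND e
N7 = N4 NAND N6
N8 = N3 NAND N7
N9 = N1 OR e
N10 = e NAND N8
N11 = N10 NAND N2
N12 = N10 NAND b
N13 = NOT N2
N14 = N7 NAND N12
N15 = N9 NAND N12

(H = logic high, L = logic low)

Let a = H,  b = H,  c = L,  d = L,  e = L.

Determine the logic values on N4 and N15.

N1 = a NAND c = H NAND L = H
N2 = d NAND N1 = L NAND H = H
N3 = e NAND N2 = L NAND H = H
N4 = N2 AND e AND N1 = H AND L AND H = L
N5 = NOT N4 = NOT L = H
N6 = N5 NAND e = H NAND L = H
N7 = N4 NAND N6 = L NAND H = H
N8 = N3 NAND N7 = H NAND H = L
N9 = N1 OR e = H OR L = H
N10 = e NAND N8 = L NAND L = H
N12 = N10 NAND b = H NAND H = L
N15 = N9 NAND N12 = H NAND L = H

N4 = L; N15 = H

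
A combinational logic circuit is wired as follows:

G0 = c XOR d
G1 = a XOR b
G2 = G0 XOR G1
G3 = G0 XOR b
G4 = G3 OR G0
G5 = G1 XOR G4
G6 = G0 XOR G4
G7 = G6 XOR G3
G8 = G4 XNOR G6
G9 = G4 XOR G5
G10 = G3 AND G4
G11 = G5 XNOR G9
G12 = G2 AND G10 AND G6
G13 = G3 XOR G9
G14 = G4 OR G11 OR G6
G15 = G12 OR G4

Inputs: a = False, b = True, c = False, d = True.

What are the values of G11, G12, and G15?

G0 = c XOR d = False XOR True = True
G1 = a XOR b = False XOR True = True
G2 = G0 XOR G1 = True XOR True = False
G3 = G0 XOR b = True XOR True = False
G4 = G3 OR G0 = False OR True = True
G5 = G1 XOR G4 = True XOR True = False
G6 = G0 XOR G4 = True XOR True = False
G9 = G4 XOR G5 = True XOR False = True
G10 = G3 AND G4 = False AND True = False
G11 = G5 XNOR G9 = False XNOR True = False
G12 = G2 AND G10 AND G6 = False AND False AND False = False
G15 = G12 OR G4 = False OR True = True

G11 = False, G12 = False, G15 = True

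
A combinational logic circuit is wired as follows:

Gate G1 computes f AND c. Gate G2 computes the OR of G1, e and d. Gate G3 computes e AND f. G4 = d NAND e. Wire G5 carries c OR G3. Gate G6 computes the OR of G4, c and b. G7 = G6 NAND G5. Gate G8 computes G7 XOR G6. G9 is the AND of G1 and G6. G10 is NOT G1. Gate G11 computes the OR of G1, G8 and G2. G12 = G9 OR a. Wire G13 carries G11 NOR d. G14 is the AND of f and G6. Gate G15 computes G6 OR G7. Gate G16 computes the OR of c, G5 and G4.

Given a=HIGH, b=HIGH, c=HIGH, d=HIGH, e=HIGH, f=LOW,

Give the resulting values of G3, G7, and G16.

G3 = e AND f = HIGH AND LOW = LOW
G4 = d NAND e = HIGH NAND HIGH = LOW
G5 = c OR G3 = HIGH OR LOW = HIGH
G6 = G4 OR c OR b = LOW OR HIGH OR HIGH = HIGH
G7 = G6 NAND G5 = HIGH NAND HIGH = LOW
G16 = c OR G5 OR G4 = HIGH OR HIGH OR LOW = HIGH

G3 = LOW; G7 = LOW; G16 = HIGH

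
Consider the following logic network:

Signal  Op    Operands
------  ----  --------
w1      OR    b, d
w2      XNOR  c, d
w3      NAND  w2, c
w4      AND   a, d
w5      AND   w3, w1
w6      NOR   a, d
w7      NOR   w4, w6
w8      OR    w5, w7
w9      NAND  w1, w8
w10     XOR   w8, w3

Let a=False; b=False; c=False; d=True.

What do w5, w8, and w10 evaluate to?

w5 = True  w8 = True  w10 = False

w1 = b OR d = False OR True = True
w2 = c XNOR d = False XNOR True = False
w3 = w2 NAND c = False NAND False = True
w4 = a AND d = False AND True = False
w5 = w3 AND w1 = True AND True = True
w6 = a NOR d = False NOR True = False
w7 = w4 NOR w6 = False NOR False = True
w8 = w5 OR w7 = True OR True = True
w10 = w8 XOR w3 = True XOR True = False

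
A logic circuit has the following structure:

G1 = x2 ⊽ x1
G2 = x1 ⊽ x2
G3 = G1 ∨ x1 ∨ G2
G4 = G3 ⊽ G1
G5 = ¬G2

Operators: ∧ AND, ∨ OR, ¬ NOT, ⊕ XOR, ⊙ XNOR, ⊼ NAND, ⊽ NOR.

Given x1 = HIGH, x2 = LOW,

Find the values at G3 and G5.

G3 = HIGH, G5 = HIGH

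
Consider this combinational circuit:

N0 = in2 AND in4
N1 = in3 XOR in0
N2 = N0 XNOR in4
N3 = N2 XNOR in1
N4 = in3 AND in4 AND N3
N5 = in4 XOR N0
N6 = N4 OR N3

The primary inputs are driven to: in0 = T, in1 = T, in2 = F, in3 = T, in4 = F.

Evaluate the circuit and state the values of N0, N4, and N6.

N0 = F; N4 = F; N6 = T

N0 = in2 AND in4 = F AND F = F
N2 = N0 XNOR in4 = F XNOR F = T
N3 = N2 XNOR in1 = T XNOR T = T
N4 = in3 AND in4 AND N3 = T AND F AND T = F
N6 = N4 OR N3 = F OR T = T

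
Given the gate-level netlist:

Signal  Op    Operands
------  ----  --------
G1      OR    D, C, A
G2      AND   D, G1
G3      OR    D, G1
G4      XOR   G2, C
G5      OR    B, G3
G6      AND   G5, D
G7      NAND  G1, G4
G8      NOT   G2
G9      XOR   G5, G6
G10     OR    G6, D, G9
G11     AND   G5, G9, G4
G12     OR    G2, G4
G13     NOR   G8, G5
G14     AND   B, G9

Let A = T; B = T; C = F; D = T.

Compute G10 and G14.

G1 = D OR C OR A = T OR F OR T = T
G3 = D OR G1 = T OR T = T
G5 = B OR G3 = T OR T = T
G6 = G5 AND D = T AND T = T
G9 = G5 XOR G6 = T XOR T = F
G10 = G6 OR D OR G9 = T OR T OR F = T
G14 = B AND G9 = T AND F = F

G10 = T  G14 = F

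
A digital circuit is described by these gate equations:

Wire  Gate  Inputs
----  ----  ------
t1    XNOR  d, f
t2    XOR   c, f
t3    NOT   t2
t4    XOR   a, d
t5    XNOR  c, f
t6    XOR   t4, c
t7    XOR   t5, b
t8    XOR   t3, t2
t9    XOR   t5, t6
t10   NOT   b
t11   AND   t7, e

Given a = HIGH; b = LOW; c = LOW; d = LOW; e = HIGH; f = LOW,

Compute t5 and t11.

t5 = c XNOR f = LOW XNOR LOW = HIGH
t7 = t5 XOR b = HIGH XOR LOW = HIGH
t11 = t7 AND e = HIGH AND HIGH = HIGH

t5 = HIGH, t11 = HIGH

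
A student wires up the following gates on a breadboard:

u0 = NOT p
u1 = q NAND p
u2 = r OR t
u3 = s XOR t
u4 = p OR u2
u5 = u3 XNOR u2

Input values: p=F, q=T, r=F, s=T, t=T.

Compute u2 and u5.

u2 = T  u5 = F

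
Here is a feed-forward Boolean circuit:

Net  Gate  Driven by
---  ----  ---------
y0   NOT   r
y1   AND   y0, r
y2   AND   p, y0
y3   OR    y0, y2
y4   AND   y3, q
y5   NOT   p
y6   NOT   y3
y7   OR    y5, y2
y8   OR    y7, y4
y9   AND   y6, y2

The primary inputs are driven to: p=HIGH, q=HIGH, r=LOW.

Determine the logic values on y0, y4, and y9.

y0 = NOT r = NOT LOW = HIGH
y2 = p AND y0 = HIGH AND HIGH = HIGH
y3 = y0 OR y2 = HIGH OR HIGH = HIGH
y4 = y3 AND q = HIGH AND HIGH = HIGH
y6 = NOT y3 = NOT HIGH = LOW
y9 = y6 AND y2 = LOW AND HIGH = LOW

y0 = HIGH, y4 = HIGH, y9 = LOW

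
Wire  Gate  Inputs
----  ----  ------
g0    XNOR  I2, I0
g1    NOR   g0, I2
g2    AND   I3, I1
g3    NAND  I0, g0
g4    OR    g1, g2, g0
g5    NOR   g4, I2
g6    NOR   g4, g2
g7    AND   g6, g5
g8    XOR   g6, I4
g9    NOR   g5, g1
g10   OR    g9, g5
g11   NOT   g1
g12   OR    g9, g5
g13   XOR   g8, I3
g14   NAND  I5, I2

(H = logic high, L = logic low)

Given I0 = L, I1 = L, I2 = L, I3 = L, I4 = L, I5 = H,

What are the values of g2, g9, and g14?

g0 = I2 XNOR I0 = L XNOR L = H
g1 = g0 NOR I2 = H NOR L = L
g2 = I3 AND I1 = L AND L = L
g4 = g1 OR g2 OR g0 = L OR L OR H = H
g5 = g4 NOR I2 = H NOR L = L
g9 = g5 NOR g1 = L NOR L = H
g14 = I5 NAND I2 = H NAND L = H

g2 = L; g9 = H; g14 = H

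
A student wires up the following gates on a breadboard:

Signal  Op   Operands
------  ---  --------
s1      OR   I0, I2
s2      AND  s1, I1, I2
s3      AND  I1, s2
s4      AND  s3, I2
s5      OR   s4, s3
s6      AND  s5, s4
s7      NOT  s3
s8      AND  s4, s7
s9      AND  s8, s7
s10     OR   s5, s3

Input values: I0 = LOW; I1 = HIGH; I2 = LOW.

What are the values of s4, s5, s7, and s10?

s4 = LOW, s5 = LOW, s7 = HIGH, s10 = LOW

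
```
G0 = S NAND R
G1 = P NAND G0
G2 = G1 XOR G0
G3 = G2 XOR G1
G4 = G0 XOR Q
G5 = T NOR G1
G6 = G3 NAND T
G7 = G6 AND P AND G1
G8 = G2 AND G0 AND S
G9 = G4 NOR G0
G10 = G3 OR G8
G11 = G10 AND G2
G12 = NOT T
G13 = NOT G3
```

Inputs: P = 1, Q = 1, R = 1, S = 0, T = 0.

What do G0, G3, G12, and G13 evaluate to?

G0 = 1, G3 = 1, G12 = 1, G13 = 0

G0 = S NAND R = 0 NAND 1 = 1
G1 = P NAND G0 = 1 NAND 1 = 0
G2 = G1 XOR G0 = 0 XOR 1 = 1
G3 = G2 XOR G1 = 1 XOR 0 = 1
G12 = NOT T = NOT 0 = 1
G13 = NOT G3 = NOT 1 = 0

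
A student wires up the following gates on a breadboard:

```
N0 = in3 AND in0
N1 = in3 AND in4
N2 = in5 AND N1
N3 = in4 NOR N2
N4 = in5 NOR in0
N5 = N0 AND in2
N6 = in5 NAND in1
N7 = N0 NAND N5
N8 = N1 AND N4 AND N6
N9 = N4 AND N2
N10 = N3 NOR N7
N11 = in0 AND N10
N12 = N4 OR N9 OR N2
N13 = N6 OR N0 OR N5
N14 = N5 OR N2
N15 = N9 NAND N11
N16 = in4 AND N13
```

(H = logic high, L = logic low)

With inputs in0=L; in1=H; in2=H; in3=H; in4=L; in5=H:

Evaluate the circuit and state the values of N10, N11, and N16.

N10 = L  N11 = L  N16 = L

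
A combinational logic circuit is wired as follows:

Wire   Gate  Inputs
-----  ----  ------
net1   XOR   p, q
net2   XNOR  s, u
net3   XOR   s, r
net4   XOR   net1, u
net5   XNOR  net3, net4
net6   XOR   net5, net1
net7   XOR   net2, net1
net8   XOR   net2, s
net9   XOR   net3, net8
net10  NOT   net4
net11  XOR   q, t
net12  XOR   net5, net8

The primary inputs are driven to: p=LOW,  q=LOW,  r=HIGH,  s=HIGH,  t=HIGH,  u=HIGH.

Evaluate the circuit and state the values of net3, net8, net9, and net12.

net3 = LOW, net8 = LOW, net9 = LOW, net12 = LOW

net1 = p XOR q = LOW XOR LOW = LOW
net2 = s XNOR u = HIGH XNOR HIGH = HIGH
net3 = s XOR r = HIGH XOR HIGH = LOW
net4 = net1 XOR u = LOW XOR HIGH = HIGH
net5 = net3 XNOR net4 = LOW XNOR HIGH = LOW
net8 = net2 XOR s = HIGH XOR HIGH = LOW
net9 = net3 XOR net8 = LOW XOR LOW = LOW
net12 = net5 XOR net8 = LOW XOR LOW = LOW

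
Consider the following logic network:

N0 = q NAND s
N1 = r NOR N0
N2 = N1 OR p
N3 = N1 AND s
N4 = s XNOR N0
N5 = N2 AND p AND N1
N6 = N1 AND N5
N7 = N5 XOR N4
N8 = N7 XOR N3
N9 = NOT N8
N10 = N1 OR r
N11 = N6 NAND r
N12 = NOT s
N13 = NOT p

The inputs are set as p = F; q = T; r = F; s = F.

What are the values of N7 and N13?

N7 = F  N13 = T

N0 = q NAND s = T NAND F = T
N1 = r NOR N0 = F NOR T = F
N2 = N1 OR p = F OR F = F
N4 = s XNOR N0 = F XNOR T = F
N5 = N2 AND p AND N1 = F AND F AND F = F
N7 = N5 XOR N4 = F XOR F = F
N13 = NOT p = NOT F = T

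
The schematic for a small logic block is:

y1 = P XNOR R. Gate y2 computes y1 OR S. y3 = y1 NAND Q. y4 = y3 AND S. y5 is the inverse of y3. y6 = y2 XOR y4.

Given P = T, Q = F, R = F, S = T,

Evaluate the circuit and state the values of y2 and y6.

y2 = T; y6 = F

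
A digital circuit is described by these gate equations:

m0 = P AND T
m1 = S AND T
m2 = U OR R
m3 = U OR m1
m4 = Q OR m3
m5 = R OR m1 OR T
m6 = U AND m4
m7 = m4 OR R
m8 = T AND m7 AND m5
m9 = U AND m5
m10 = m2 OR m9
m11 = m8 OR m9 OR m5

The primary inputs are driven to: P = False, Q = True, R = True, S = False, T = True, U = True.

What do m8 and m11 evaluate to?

m1 = S AND T = False AND True = False
m3 = U OR m1 = True OR False = True
m4 = Q OR m3 = True OR True = True
m5 = R OR m1 OR T = True OR False OR True = True
m7 = m4 OR R = True OR True = True
m8 = T AND m7 AND m5 = True AND True AND True = True
m9 = U AND m5 = True AND True = True
m11 = m8 OR m9 OR m5 = True OR True OR True = True

m8 = True; m11 = True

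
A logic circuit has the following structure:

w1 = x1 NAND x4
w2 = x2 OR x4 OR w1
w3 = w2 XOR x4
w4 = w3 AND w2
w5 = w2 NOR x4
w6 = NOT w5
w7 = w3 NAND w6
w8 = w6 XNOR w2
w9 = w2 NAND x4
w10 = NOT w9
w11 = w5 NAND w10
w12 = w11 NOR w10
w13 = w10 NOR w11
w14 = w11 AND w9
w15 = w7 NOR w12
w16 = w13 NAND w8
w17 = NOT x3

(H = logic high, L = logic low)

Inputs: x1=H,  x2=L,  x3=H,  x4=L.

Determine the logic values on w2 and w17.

w2 = H, w17 = L

w1 = x1 NAND x4 = H NAND L = H
w2 = x2 OR x4 OR w1 = L OR L OR H = H
w17 = NOT x3 = NOT H = L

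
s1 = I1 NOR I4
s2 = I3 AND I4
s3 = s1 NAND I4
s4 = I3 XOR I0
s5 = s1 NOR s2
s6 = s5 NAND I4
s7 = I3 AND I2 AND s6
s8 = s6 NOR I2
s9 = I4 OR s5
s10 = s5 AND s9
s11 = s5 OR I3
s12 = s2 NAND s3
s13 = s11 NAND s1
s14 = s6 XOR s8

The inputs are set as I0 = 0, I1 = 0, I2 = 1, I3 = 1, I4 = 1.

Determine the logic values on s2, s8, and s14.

s1 = I1 NOR I4 = 0 NOR 1 = 0
s2 = I3 AND I4 = 1 AND 1 = 1
s5 = s1 NOR s2 = 0 NOR 1 = 0
s6 = s5 NAND I4 = 0 NAND 1 = 1
s8 = s6 NOR I2 = 1 NOR 1 = 0
s14 = s6 XOR s8 = 1 XOR 0 = 1

s2 = 1, s8 = 0, s14 = 1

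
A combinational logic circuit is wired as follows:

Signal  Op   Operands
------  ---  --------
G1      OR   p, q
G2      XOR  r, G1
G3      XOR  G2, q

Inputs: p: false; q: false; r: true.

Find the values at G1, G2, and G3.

G1 = p OR q = false OR false = false
G2 = r XOR G1 = true XOR false = true
G3 = G2 XOR q = true XOR false = true

G1 = false  G2 = true  G3 = true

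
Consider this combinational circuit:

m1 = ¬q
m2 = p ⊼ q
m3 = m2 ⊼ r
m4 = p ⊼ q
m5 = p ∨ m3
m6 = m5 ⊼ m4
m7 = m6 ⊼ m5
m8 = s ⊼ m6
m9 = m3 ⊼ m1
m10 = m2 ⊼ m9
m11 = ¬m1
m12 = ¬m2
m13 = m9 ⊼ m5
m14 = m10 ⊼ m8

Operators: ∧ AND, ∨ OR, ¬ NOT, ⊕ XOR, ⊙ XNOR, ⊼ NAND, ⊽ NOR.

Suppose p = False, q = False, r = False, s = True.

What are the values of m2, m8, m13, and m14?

m2 = True  m8 = True  m13 = True  m14 = False

m1 = NOT q = NOT False = True
m2 = p NAND q = False NAND False = True
m3 = m2 NAND r = True NAND False = True
m4 = p NAND q = False NAND False = True
m5 = p OR m3 = False OR True = True
m6 = m5 NAND m4 = True NAND True = False
m8 = s NAND m6 = True NAND False = True
m9 = m3 NAND m1 = True NAND True = False
m10 = m2 NAND m9 = True NAND False = True
m13 = m9 NAND m5 = False NAND True = True
m14 = m10 NAND m8 = True NAND True = False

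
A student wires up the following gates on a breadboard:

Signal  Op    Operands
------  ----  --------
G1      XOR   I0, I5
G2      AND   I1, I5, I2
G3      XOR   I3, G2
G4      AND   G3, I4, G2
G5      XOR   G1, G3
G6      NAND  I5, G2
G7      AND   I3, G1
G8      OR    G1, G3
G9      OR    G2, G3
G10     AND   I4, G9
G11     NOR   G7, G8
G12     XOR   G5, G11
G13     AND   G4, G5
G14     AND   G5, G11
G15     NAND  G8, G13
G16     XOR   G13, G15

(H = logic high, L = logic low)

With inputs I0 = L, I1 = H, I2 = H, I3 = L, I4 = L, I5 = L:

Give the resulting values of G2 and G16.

G1 = I0 XOR I5 = L XOR L = L
G2 = I1 AND I5 AND I2 = H AND L AND H = L
G3 = I3 XOR G2 = L XOR L = L
G4 = G3 AND I4 AND G2 = L AND L AND L = L
G5 = G1 XOR G3 = L XOR L = L
G8 = G1 OR G3 = L OR L = L
G13 = G4 AND G5 = L AND L = L
G15 = G8 NAND G13 = L NAND L = H
G16 = G13 XOR G15 = L XOR H = H

G2 = L, G16 = H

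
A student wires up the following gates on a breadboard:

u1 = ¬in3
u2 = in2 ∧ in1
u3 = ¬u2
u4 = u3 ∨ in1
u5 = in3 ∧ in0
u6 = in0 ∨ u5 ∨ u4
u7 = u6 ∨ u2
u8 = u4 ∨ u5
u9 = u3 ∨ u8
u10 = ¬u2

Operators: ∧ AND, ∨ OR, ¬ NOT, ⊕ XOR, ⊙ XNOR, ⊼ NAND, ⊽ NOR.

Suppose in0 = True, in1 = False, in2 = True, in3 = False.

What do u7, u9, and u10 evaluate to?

u7 = True, u9 = True, u10 = True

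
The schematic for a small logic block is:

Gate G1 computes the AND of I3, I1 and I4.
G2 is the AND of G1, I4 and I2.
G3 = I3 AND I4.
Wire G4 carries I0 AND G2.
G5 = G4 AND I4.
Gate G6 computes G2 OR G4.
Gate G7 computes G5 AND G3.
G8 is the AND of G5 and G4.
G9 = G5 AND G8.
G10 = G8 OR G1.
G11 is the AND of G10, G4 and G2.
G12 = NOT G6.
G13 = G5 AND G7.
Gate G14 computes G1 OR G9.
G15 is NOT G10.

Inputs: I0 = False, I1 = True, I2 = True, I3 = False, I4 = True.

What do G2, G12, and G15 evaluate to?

G2 = False  G12 = True  G15 = True

G1 = I3 AND I1 AND I4 = False AND True AND True = False
G2 = G1 AND I4 AND I2 = False AND True AND True = False
G4 = I0 AND G2 = False AND False = False
G5 = G4 AND I4 = False AND True = False
G6 = G2 OR G4 = False OR False = False
G8 = G5 AND G4 = False AND False = False
G10 = G8 OR G1 = False OR False = False
G12 = NOT G6 = NOT False = True
G15 = NOT G10 = NOT False = True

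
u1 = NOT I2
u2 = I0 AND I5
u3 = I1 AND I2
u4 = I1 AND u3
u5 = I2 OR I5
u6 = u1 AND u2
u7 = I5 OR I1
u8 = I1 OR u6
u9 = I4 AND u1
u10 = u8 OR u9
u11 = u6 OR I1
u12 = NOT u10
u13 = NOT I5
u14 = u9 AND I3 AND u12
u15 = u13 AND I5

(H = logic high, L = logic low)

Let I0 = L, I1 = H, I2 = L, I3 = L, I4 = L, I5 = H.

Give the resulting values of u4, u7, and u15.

u3 = I1 AND I2 = H AND L = L
u4 = I1 AND u3 = H AND L = L
u7 = I5 OR I1 = H OR H = H
u13 = NOT I5 = NOT H = L
u15 = u13 AND I5 = L AND H = L

u4 = L, u7 = H, u15 = L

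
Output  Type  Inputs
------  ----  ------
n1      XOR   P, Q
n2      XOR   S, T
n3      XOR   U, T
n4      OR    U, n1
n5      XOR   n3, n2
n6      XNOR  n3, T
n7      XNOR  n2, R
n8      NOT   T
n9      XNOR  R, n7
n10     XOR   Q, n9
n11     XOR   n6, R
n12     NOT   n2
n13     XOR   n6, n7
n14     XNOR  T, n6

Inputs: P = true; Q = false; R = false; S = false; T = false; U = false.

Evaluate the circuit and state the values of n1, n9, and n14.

n1 = P XOR Q = true XOR false = true
n2 = S XOR T = false XOR false = false
n3 = U XOR T = false XOR false = false
n6 = n3 XNOR T = false XNOR false = true
n7 = n2 XNOR R = false XNOR false = true
n9 = R XNOR n7 = false XNOR true = false
n14 = T XNOR n6 = false XNOR true = false

n1 = true  n9 = false  n14 = false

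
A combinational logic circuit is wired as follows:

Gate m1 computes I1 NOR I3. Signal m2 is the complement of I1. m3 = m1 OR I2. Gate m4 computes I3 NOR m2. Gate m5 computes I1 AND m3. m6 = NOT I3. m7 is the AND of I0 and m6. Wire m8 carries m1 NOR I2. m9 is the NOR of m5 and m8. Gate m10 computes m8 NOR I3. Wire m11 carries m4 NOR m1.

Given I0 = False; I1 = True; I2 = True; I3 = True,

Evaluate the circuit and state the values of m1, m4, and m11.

m1 = False  m4 = False  m11 = True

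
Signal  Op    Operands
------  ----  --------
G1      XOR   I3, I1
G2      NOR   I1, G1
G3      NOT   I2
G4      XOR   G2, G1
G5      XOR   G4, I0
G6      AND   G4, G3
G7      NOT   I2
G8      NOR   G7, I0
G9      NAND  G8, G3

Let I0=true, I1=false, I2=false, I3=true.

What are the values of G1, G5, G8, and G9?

G1 = true; G5 = false; G8 = false; G9 = true

G1 = I3 XOR I1 = true XOR false = true
G2 = I1 NOR G1 = false NOR true = false
G3 = NOT I2 = NOT false = true
G4 = G2 XOR G1 = false XOR true = true
G5 = G4 XOR I0 = true XOR true = false
G7 = NOT I2 = NOT false = true
G8 = G7 NOR I0 = true NOR true = false
G9 = G8 NAND G3 = false NAND true = true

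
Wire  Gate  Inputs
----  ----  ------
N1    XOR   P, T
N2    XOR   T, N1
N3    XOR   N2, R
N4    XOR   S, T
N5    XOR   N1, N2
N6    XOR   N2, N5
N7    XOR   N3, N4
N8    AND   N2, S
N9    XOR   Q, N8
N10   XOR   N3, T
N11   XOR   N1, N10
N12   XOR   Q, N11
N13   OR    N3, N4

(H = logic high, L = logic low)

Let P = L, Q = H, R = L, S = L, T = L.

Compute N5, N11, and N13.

N5 = L, N11 = L, N13 = L

N1 = P XOR T = L XOR L = L
N2 = T XOR N1 = L XOR L = L
N3 = N2 XOR R = L XOR L = L
N4 = S XOR T = L XOR L = L
N5 = N1 XOR N2 = L XOR L = L
N10 = N3 XOR T = L XOR L = L
N11 = N1 XOR N10 = L XOR L = L
N13 = N3 OR N4 = L OR L = L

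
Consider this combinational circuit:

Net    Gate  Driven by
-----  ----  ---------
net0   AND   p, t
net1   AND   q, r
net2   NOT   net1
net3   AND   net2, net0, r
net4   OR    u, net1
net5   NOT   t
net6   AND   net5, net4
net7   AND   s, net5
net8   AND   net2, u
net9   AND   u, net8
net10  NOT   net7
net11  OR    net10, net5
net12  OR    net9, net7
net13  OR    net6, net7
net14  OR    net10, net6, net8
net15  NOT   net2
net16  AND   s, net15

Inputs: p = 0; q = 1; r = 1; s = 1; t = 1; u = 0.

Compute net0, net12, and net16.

net0 = p AND t = 0 AND 1 = 0
net1 = q AND r = 1 AND 1 = 1
net2 = NOT net1 = NOT 1 = 0
net5 = NOT t = NOT 1 = 0
net7 = s AND net5 = 1 AND 0 = 0
net8 = net2 AND u = 0 AND 0 = 0
net9 = u AND net8 = 0 AND 0 = 0
net12 = net9 OR net7 = 0 OR 0 = 0
net15 = NOT net2 = NOT 0 = 1
net16 = s AND net15 = 1 AND 1 = 1

net0 = 0, net12 = 0, net16 = 1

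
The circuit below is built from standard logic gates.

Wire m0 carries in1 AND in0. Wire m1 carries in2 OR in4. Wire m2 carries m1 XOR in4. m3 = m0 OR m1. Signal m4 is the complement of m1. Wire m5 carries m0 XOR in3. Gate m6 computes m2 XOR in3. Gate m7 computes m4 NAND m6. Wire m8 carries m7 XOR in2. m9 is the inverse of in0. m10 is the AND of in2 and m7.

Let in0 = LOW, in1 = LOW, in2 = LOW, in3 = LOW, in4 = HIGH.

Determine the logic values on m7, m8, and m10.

m7 = HIGH, m8 = HIGH, m10 = LOW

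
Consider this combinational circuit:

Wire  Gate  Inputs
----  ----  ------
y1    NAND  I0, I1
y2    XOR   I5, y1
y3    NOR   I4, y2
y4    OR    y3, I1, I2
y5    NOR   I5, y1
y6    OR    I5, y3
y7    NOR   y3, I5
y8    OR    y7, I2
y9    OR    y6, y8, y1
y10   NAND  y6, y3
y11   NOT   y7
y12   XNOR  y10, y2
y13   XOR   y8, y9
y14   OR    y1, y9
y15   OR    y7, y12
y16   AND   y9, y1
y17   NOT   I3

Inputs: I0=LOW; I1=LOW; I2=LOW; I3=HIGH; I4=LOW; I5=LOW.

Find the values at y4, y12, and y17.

y4 = LOW  y12 = HIGH  y17 = LOW

y1 = I0 NAND I1 = LOW NAND LOW = HIGH
y2 = I5 XOR y1 = LOW XOR HIGH = HIGH
y3 = I4 NOR y2 = LOW NOR HIGH = LOW
y4 = y3 OR I1 OR I2 = LOW OR LOW OR LOW = LOW
y6 = I5 OR y3 = LOW OR LOW = LOW
y10 = y6 NAND y3 = LOW NAND LOW = HIGH
y12 = y10 XNOR y2 = HIGH XNOR HIGH = HIGH
y17 = NOT I3 = NOT HIGH = LOW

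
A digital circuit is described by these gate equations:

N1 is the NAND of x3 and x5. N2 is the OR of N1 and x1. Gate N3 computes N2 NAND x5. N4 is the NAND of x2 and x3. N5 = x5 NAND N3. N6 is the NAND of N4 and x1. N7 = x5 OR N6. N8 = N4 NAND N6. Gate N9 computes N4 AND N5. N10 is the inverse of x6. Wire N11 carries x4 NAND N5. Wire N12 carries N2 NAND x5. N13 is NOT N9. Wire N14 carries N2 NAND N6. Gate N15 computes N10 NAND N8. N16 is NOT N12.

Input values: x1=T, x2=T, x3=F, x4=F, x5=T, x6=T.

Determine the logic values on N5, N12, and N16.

N1 = x3 NAND x5 = F NAND T = T
N2 = N1 OR x1 = T OR T = T
N3 = N2 NAND x5 = T NAND T = F
N5 = x5 NAND N3 = T NAND F = T
N12 = N2 NAND x5 = T NAND T = F
N16 = NOT N12 = NOT F = T

N5 = T, N12 = F, N16 = T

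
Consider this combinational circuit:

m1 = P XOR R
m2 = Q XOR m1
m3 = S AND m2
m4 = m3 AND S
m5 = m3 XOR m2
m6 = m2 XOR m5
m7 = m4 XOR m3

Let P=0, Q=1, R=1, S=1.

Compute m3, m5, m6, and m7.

m3 = 0, m5 = 0, m6 = 0, m7 = 0

m1 = P XOR R = 0 XOR 1 = 1
m2 = Q XOR m1 = 1 XOR 1 = 0
m3 = S AND m2 = 1 AND 0 = 0
m4 = m3 AND S = 0 AND 1 = 0
m5 = m3 XOR m2 = 0 XOR 0 = 0
m6 = m2 XOR m5 = 0 XOR 0 = 0
m7 = m4 XOR m3 = 0 XOR 0 = 0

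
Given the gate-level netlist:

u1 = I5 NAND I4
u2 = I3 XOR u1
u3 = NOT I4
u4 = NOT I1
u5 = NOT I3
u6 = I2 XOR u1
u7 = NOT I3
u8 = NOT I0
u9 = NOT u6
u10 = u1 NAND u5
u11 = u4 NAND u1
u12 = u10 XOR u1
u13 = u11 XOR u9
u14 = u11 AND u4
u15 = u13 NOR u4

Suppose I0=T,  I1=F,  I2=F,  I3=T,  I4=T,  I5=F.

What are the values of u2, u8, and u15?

u2 = F, u8 = F, u15 = F

u1 = I5 NAND I4 = F NAND T = T
u2 = I3 XOR u1 = T XOR T = F
u4 = NOT I1 = NOT F = T
u6 = I2 XOR u1 = F XOR T = T
u8 = NOT I0 = NOT T = F
u9 = NOT u6 = NOT T = F
u11 = u4 NAND u1 = T NAND T = F
u13 = u11 XOR u9 = F XOR F = F
u15 = u13 NOR u4 = F NOR T = F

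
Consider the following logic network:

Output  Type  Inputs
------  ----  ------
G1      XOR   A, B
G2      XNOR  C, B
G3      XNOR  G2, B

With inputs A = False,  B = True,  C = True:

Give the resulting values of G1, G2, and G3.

G1 = True  G2 = True  G3 = True

G1 = A XOR B = False XOR True = True
G2 = C XNOR B = True XNOR True = True
G3 = G2 XNOR B = True XNOR True = True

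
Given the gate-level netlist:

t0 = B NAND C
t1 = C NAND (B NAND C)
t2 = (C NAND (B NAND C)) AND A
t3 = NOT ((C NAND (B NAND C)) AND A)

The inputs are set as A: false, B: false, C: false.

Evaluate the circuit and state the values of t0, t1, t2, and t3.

t0 = true, t1 = true, t2 = false, t3 = true

t0 = false NAND false = true
t1 = false NAND (false NAND false) = true
t2 = (false NAND (false NAND false)) AND false = false
t3 = NOT ((false NAND (false NAND false)) AND false) = true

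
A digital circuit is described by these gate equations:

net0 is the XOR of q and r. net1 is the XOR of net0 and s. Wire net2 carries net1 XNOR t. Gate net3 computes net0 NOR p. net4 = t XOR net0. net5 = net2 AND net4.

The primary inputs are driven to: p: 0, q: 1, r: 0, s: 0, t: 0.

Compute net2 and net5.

net0 = q XOR r = 1 XOR 0 = 1
net1 = net0 XOR s = 1 XOR 0 = 1
net2 = net1 XNOR t = 1 XNOR 0 = 0
net4 = t XOR net0 = 0 XOR 1 = 1
net5 = net2 AND net4 = 0 AND 1 = 0

net2 = 0; net5 = 0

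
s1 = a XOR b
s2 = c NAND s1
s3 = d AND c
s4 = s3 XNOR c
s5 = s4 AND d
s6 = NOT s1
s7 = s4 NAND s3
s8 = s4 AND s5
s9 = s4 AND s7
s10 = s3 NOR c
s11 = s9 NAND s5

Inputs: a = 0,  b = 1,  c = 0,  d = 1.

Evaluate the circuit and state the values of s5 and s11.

s5 = 1, s11 = 0

s3 = d AND c = 1 AND 0 = 0
s4 = s3 XNOR c = 0 XNOR 0 = 1
s5 = s4 AND d = 1 AND 1 = 1
s7 = s4 NAND s3 = 1 NAND 0 = 1
s9 = s4 AND s7 = 1 AND 1 = 1
s11 = s9 NAND s5 = 1 NAND 1 = 0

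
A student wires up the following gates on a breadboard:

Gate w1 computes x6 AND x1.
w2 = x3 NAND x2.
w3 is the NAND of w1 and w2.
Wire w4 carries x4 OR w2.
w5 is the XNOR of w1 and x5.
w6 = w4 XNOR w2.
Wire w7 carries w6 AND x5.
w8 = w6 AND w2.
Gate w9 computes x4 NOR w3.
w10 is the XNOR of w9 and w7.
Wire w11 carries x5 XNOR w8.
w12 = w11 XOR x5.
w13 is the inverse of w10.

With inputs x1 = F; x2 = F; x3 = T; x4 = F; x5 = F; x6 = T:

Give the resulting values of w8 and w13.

w8 = T, w13 = F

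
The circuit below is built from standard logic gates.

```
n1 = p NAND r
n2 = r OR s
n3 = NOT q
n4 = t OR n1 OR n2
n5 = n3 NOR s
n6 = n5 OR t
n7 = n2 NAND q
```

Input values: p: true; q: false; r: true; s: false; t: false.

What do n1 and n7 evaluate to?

n1 = p NAND r = true NAND true = false
n2 = r OR s = true OR false = true
n7 = n2 NAND q = true NAND false = true

n1 = false, n7 = true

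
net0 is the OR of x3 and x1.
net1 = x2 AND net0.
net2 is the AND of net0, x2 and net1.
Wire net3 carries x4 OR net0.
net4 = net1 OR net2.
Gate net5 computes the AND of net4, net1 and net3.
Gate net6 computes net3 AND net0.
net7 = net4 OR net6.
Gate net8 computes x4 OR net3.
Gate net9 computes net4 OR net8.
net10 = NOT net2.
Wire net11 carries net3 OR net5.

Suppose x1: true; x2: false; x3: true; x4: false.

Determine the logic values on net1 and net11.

net0 = x3 OR x1 = true OR true = true
net1 = x2 AND net0 = false AND true = false
net2 = net0 AND x2 AND net1 = true AND false AND false = false
net3 = x4 OR net0 = false OR true = true
net4 = net1 OR net2 = false OR false = false
net5 = net4 AND net1 AND net3 = false AND false AND true = false
net11 = net3 OR net5 = true OR false = true

net1 = false, net11 = true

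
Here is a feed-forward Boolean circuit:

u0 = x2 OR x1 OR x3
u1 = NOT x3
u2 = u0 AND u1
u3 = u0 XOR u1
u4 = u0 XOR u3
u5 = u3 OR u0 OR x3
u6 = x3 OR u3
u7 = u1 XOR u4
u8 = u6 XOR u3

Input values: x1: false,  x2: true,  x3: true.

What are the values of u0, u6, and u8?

u0 = true, u6 = true, u8 = false

u0 = x2 OR x1 OR x3 = true OR false OR true = true
u1 = NOT x3 = NOT true = false
u3 = u0 XOR u1 = true XOR false = true
u6 = x3 OR u3 = true OR true = true
u8 = u6 XOR u3 = true XOR true = false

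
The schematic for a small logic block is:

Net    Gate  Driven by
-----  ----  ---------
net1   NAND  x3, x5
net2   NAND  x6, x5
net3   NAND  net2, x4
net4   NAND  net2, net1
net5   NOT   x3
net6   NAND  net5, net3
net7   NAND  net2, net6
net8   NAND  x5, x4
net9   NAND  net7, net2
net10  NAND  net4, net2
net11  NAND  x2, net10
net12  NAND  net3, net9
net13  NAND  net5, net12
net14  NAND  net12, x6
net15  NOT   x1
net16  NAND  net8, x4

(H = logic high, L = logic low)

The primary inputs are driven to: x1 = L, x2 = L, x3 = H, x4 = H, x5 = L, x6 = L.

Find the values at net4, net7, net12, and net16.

net4 = L; net7 = L; net12 = H; net16 = L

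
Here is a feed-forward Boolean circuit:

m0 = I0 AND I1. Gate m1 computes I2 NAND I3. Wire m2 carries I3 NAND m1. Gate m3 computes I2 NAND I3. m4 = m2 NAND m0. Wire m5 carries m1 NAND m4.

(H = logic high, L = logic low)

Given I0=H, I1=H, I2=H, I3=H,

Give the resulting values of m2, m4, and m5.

m0 = I0 AND I1 = H AND H = H
m1 = I2 NAND I3 = H NAND H = L
m2 = I3 NAND m1 = H NAND L = H
m4 = m2 NAND m0 = H NAND H = L
m5 = m1 NAND m4 = L NAND L = H

m2 = H, m4 = L, m5 = H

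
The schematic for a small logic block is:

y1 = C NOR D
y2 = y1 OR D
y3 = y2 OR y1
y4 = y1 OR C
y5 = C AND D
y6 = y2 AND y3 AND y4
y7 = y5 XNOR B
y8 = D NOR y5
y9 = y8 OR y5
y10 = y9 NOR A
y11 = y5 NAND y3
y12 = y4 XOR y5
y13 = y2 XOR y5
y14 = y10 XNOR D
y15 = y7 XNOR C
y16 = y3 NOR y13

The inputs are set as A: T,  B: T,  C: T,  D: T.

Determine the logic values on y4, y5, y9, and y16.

y1 = C NOR D = T NOR T = F
y2 = y1 OR D = F OR T = T
y3 = y2 OR y1 = T OR F = T
y4 = y1 OR C = F OR T = T
y5 = C AND D = T AND T = T
y8 = D NOR y5 = T NOR T = F
y9 = y8 OR y5 = F OR T = T
y13 = y2 XOR y5 = T XOR T = F
y16 = y3 NOR y13 = T NOR F = F

y4 = T  y5 = T  y9 = T  y16 = F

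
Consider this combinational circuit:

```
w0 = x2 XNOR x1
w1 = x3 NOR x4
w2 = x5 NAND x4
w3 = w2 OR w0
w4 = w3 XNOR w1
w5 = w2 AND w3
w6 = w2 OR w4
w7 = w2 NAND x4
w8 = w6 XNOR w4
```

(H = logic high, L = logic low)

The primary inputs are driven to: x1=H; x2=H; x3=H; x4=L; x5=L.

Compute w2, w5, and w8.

w0 = x2 XNOR x1 = H XNOR H = H
w1 = x3 NOR x4 = H NOR L = L
w2 = x5 NAND x4 = L NAND L = H
w3 = w2 OR w0 = H OR H = H
w4 = w3 XNOR w1 = H XNOR L = L
w5 = w2 AND w3 = H AND H = H
w6 = w2 OR w4 = H OR L = H
w8 = w6 XNOR w4 = H XNOR L = L

w2 = H; w5 = H; w8 = L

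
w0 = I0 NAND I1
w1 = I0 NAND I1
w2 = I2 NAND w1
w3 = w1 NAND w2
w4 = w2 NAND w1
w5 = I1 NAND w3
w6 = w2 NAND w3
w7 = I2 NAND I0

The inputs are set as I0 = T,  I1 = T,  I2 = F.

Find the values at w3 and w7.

w3 = T, w7 = T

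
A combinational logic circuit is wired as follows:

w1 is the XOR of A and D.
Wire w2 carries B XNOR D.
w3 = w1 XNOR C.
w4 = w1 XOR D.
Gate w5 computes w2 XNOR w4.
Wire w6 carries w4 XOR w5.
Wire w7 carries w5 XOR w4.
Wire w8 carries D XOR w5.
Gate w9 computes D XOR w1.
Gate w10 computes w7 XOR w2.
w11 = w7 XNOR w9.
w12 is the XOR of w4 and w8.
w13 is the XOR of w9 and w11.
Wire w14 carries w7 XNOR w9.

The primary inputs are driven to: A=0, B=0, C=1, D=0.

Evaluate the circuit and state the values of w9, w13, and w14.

w9 = 0, w13 = 1, w14 = 1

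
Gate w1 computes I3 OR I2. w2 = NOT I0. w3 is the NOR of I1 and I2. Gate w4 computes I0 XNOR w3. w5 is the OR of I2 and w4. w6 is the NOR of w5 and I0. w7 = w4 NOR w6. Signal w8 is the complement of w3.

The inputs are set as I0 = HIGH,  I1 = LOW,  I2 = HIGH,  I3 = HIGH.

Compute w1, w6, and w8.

w1 = HIGH, w6 = LOW, w8 = HIGH

w1 = I3 OR I2 = HIGH OR HIGH = HIGH
w3 = I1 NOR I2 = LOW NOR HIGH = LOW
w4 = I0 XNOR w3 = HIGH XNOR LOW = LOW
w5 = I2 OR w4 = HIGH OR LOW = HIGH
w6 = w5 NOR I0 = HIGH NOR HIGH = LOW
w8 = NOT w3 = NOT LOW = HIGH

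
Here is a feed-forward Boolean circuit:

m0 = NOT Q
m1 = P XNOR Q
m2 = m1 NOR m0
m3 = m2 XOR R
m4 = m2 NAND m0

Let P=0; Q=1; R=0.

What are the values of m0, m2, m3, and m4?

m0 = NOT Q = NOT 1 = 0
m1 = P XNOR Q = 0 XNOR 1 = 0
m2 = m1 NOR m0 = 0 NOR 0 = 1
m3 = m2 XOR R = 1 XOR 0 = 1
m4 = m2 NAND m0 = 1 NAND 0 = 1

m0 = 0, m2 = 1, m3 = 1, m4 = 1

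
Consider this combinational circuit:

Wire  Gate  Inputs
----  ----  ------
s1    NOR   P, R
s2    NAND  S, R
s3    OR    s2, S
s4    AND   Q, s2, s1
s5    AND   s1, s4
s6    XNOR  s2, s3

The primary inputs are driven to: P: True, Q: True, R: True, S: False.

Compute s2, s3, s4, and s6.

s2 = True, s3 = True, s4 = False, s6 = True

s1 = P NOR R = True NOR True = False
s2 = S NAND R = False NAND True = True
s3 = s2 OR S = True OR False = True
s4 = Q AND s2 AND s1 = True AND True AND False = False
s6 = s2 XNOR s3 = True XNOR True = True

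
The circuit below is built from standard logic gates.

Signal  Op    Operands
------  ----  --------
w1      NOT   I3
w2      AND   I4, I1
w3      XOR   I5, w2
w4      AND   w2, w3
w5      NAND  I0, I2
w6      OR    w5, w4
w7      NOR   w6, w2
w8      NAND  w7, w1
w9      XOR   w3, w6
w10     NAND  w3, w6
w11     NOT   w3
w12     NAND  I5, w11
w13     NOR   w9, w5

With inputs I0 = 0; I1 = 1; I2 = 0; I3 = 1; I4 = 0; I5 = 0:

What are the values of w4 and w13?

w4 = 0, w13 = 0

w2 = I4 AND I1 = 0 AND 1 = 0
w3 = I5 XOR w2 = 0 XOR 0 = 0
w4 = w2 AND w3 = 0 AND 0 = 0
w5 = I0 NAND I2 = 0 NAND 0 = 1
w6 = w5 OR w4 = 1 OR 0 = 1
w9 = w3 XOR w6 = 0 XOR 1 = 1
w13 = w9 NOR w5 = 1 NOR 1 = 0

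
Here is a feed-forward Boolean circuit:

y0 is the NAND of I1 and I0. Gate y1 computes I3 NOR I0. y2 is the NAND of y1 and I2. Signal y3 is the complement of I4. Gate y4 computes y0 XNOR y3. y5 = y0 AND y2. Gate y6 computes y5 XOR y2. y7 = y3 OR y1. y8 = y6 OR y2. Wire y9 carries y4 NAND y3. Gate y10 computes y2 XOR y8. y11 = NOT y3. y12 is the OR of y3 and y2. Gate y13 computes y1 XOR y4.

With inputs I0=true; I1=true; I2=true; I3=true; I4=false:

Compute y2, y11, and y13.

y0 = I1 NAND I0 = true NAND true = false
y1 = I3 NOR I0 = true NOR true = false
y2 = y1 NAND I2 = false NAND true = true
y3 = NOT I4 = NOT false = true
y4 = y0 XNOR y3 = false XNOR true = false
y11 = NOT y3 = NOT true = false
y13 = y1 XOR y4 = false XOR false = false

y2 = true, y11 = false, y13 = false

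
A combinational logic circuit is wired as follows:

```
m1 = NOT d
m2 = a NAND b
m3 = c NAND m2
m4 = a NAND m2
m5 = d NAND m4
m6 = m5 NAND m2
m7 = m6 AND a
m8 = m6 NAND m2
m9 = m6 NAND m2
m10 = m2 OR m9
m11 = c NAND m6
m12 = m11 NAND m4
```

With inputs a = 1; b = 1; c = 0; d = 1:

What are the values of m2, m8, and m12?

m2 = 0  m8 = 1  m12 = 0

m2 = a NAND b = 1 NAND 1 = 0
m4 = a NAND m2 = 1 NAND 0 = 1
m5 = d NAND m4 = 1 NAND 1 = 0
m6 = m5 NAND m2 = 0 NAND 0 = 1
m8 = m6 NAND m2 = 1 NAND 0 = 1
m11 = c NAND m6 = 0 NAND 1 = 1
m12 = m11 NAND m4 = 1 NAND 1 = 0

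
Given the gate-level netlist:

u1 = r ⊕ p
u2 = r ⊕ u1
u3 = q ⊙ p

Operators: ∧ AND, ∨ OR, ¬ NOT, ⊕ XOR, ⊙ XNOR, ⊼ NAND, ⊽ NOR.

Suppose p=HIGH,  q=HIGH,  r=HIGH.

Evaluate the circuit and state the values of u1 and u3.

u1 = r XOR p = HIGH XOR HIGH = LOW
u3 = q XNOR p = HIGH XNOR HIGH = HIGH

u1 = LOW, u3 = HIGH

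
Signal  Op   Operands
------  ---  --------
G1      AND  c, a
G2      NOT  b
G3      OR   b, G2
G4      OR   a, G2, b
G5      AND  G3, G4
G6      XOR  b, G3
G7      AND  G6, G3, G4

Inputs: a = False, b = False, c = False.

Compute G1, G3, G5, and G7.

G1 = c AND a = False AND False = False
G2 = NOT b = NOT False = True
G3 = b OR G2 = False OR True = True
G4 = a OR G2 OR b = False OR True OR False = True
G5 = G3 AND G4 = True AND True = True
G6 = b XOR G3 = False XOR True = True
G7 = G6 AND G3 AND G4 = True AND True AND True = True

G1 = False; G3 = True; G5 = True; G7 = True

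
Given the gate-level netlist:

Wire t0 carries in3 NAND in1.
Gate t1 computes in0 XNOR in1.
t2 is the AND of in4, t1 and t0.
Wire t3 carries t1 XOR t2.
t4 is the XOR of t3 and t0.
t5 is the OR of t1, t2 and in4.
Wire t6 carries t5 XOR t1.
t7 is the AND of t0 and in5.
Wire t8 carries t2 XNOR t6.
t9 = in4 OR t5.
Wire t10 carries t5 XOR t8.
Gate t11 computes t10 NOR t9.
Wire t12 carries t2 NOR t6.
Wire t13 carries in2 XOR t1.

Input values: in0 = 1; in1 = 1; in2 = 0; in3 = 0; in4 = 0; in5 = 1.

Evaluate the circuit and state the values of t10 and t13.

t10 = 0, t13 = 1

t0 = in3 NAND in1 = 0 NAND 1 = 1
t1 = in0 XNOR in1 = 1 XNOR 1 = 1
t2 = in4 AND t1 AND t0 = 0 AND 1 AND 1 = 0
t5 = t1 OR t2 OR in4 = 1 OR 0 OR 0 = 1
t6 = t5 XOR t1 = 1 XOR 1 = 0
t8 = t2 XNOR t6 = 0 XNOR 0 = 1
t10 = t5 XOR t8 = 1 XOR 1 = 0
t13 = in2 XOR t1 = 0 XOR 1 = 1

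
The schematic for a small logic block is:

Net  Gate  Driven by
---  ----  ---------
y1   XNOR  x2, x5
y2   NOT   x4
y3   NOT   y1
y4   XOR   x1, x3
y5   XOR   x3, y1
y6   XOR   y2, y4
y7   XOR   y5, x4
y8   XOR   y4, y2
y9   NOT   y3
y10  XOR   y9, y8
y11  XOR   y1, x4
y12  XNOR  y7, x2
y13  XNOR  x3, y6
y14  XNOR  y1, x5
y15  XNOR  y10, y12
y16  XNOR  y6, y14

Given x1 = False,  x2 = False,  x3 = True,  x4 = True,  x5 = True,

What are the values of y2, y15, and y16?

y1 = x2 XNOR x5 = False XNOR True = False
y2 = NOT x4 = NOT True = False
y3 = NOT y1 = NOT False = True
y4 = x1 XOR x3 = False XOR True = True
y5 = x3 XOR y1 = True XOR False = True
y6 = y2 XOR y4 = False XOR True = True
y7 = y5 XOR x4 = True XOR True = False
y8 = y4 XOR y2 = True XOR False = True
y9 = NOT y3 = NOT True = False
y10 = y9 XOR y8 = False XOR True = True
y12 = y7 XNOR x2 = False XNOR False = True
y14 = y1 XNOR x5 = False XNOR True = False
y15 = y10 XNOR y12 = True XNOR True = True
y16 = y6 XNOR y14 = True XNOR False = False

y2 = False, y15 = True, y16 = False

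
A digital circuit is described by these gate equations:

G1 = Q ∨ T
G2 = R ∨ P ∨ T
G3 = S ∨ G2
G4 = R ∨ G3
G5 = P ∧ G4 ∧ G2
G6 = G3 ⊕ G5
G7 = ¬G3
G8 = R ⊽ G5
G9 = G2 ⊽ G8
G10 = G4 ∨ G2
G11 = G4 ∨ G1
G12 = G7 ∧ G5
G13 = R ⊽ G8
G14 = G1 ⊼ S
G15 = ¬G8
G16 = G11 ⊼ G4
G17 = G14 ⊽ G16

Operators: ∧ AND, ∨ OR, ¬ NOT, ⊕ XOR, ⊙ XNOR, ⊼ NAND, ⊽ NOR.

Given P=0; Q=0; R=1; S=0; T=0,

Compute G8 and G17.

G8 = 0  G17 = 0

G1 = Q OR T = 0 OR 0 = 0
G2 = R OR P OR T = 1 OR 0 OR 0 = 1
G3 = S OR G2 = 0 OR 1 = 1
G4 = R OR G3 = 1 OR 1 = 1
G5 = P AND G4 AND G2 = 0 AND 1 AND 1 = 0
G8 = R NOR G5 = 1 NOR 0 = 0
G11 = G4 OR G1 = 1 OR 0 = 1
G14 = G1 NAND S = 0 NAND 0 = 1
G16 = G11 NAND G4 = 1 NAND 1 = 0
G17 = G14 NOR G16 = 1 NOR 0 = 0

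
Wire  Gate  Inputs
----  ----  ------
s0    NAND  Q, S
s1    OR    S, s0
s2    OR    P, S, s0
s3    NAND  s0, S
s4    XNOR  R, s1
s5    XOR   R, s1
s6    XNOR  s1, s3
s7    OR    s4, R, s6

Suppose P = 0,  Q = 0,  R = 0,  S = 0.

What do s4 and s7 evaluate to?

s4 = 0  s7 = 1

s0 = Q NAND S = 0 NAND 0 = 1
s1 = S OR s0 = 0 OR 1 = 1
s3 = s0 NAND S = 1 NAND 0 = 1
s4 = R XNOR s1 = 0 XNOR 1 = 0
s6 = s1 XNOR s3 = 1 XNOR 1 = 1
s7 = s4 OR R OR s6 = 0 OR 0 OR 1 = 1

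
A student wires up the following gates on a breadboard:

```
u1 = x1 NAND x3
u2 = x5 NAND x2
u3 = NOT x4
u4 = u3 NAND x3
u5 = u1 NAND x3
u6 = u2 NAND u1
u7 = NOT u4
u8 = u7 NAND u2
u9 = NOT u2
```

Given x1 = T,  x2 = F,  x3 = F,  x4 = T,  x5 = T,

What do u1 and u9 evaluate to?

u1 = T, u9 = F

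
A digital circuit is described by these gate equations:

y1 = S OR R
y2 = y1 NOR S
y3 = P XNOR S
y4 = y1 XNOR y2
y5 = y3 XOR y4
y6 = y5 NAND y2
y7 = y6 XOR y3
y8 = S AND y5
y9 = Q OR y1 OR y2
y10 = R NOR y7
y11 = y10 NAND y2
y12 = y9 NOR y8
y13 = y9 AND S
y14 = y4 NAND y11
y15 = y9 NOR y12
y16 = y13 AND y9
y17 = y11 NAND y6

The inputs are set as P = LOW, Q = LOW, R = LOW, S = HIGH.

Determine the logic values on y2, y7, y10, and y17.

y2 = LOW; y7 = HIGH; y10 = LOW; y17 = LOW

y1 = S OR R = HIGH OR LOW = HIGH
y2 = y1 NOR S = HIGH NOR HIGH = LOW
y3 = P XNOR S = LOW XNOR HIGH = LOW
y4 = y1 XNOR y2 = HIGH XNOR LOW = LOW
y5 = y3 XOR y4 = LOW XOR LOW = LOW
y6 = y5 NAND y2 = LOW NAND LOW = HIGH
y7 = y6 XOR y3 = HIGH XOR LOW = HIGH
y10 = R NOR y7 = LOW NOR HIGH = LOW
y11 = y10 NAND y2 = LOW NAND LOW = HIGH
y17 = y11 NAND y6 = HIGH NAND HIGH = LOW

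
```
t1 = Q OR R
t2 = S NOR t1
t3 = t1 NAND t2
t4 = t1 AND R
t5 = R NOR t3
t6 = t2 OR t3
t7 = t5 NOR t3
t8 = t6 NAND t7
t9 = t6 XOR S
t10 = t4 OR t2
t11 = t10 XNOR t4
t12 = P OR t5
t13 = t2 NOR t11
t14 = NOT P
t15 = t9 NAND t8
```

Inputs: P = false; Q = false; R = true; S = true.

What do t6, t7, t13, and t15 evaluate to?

t6 = true  t7 = false  t13 = false  t15 = true

t1 = Q OR R = false OR true = true
t2 = S NOR t1 = true NOR true = false
t3 = t1 NAND t2 = true NAND false = true
t4 = t1 AND R = true AND true = true
t5 = R NOR t3 = true NOR true = false
t6 = t2 OR t3 = false OR true = true
t7 = t5 NOR t3 = false NOR true = false
t8 = t6 NAND t7 = true NAND false = true
t9 = t6 XOR S = true XOR true = false
t10 = t4 OR t2 = true OR false = true
t11 = t10 XNOR t4 = true XNOR true = true
t13 = t2 NOR t11 = false NOR true = false
t15 = t9 NAND t8 = false NAND true = true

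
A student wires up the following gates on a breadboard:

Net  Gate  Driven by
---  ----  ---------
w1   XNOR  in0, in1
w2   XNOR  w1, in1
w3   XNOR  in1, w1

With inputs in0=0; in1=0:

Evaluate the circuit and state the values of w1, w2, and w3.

w1 = 1, w2 = 0, w3 = 0

w1 = in0 XNOR in1 = 0 XNOR 0 = 1
w2 = w1 XNOR in1 = 1 XNOR 0 = 0
w3 = in1 XNOR w1 = 0 XNOR 1 = 0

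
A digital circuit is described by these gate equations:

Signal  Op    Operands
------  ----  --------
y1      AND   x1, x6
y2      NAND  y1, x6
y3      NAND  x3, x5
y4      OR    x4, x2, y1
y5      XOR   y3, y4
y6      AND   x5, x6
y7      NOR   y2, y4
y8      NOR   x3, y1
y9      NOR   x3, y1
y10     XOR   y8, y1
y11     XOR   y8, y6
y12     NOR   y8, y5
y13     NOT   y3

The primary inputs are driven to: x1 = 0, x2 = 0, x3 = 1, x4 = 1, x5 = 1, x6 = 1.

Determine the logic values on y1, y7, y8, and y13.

y1 = 0, y7 = 0, y8 = 0, y13 = 1

y1 = x1 AND x6 = 0 AND 1 = 0
y2 = y1 NAND x6 = 0 NAND 1 = 1
y3 = x3 NAND x5 = 1 NAND 1 = 0
y4 = x4 OR x2 OR y1 = 1 OR 0 OR 0 = 1
y7 = y2 NOR y4 = 1 NOR 1 = 0
y8 = x3 NOR y1 = 1 NOR 0 = 0
y13 = NOT y3 = NOT 0 = 1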